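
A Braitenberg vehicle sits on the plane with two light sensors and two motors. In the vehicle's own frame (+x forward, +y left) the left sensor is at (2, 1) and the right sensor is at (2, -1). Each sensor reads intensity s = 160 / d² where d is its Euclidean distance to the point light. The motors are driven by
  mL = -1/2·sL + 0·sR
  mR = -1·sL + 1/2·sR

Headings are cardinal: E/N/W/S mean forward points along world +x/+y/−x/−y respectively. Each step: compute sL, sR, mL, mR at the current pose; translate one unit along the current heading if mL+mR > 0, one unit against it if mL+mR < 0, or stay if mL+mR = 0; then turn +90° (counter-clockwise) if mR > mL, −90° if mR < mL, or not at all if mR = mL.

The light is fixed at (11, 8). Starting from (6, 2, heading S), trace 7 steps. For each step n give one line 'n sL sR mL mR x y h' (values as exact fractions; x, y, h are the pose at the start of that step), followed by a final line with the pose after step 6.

n=0: pose=(6,2,S); sL=2, sR=8/5; mL=-1, mR=-6/5; mL+mR=-11/5 → advance -1; mR−mL=-1/5 → turn -1·90°
n=1: pose=(6,3,W); sL=32/17, sR=32/13; mL=-16/17, mR=-144/221; mL+mR=-352/221 → advance -1; mR−mL=64/221 → turn +1·90°
n=2: pose=(7,3,S); sL=80/29, sR=80/37; mL=-40/29, mR=-1800/1073; mL+mR=-3280/1073 → advance -1; mR−mL=-320/1073 → turn -1·90°
n=3: pose=(7,4,W); sL=160/61, sR=32/9; mL=-80/61, mR=-464/549; mL+mR=-1184/549 → advance -1; mR−mL=256/549 → turn +1·90°
n=4: pose=(8,4,S); sL=4, sR=40/13; mL=-2, mR=-32/13; mL+mR=-58/13 → advance -1; mR−mL=-6/13 → turn -1·90°
n=5: pose=(8,5,W); sL=160/41, sR=160/29; mL=-80/41, mR=-1360/1189; mL+mR=-3680/1189 → advance -1; mR−mL=960/1189 → turn +1·90°
n=6: pose=(9,5,S); sL=80/13, sR=80/17; mL=-40/13, mR=-840/221; mL+mR=-1520/221 → advance -1; mR−mL=-160/221 → turn -1·90°

0 2 8/5 -1 -6/5 6 2 S
1 32/17 32/13 -16/17 -144/221 6 3 W
2 80/29 80/37 -40/29 -1800/1073 7 3 S
3 160/61 32/9 -80/61 -464/549 7 4 W
4 4 40/13 -2 -32/13 8 4 S
5 160/41 160/29 -80/41 -1360/1189 8 5 W
6 80/13 80/17 -40/13 -840/221 9 5 S
final 9 6 W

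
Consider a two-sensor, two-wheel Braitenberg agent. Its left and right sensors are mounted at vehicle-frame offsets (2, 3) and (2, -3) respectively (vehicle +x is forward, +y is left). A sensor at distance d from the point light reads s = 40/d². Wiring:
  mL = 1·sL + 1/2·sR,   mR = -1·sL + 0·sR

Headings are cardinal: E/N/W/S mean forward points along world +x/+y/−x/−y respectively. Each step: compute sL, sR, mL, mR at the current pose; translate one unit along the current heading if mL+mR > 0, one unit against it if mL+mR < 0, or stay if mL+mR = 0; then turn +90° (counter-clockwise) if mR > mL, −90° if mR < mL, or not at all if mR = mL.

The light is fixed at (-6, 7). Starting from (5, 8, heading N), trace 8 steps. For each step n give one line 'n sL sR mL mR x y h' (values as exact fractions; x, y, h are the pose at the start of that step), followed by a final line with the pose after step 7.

n=0: pose=(5,8,N); sL=40/73, sR=8/41; mL=1932/2993, mR=-40/73; mL+mR=4/41 → advance +1; mR−mL=-3572/2993 → turn -1·90°
n=1: pose=(5,9,E); sL=20/97, sR=4/17; mL=534/1649, mR=-20/97; mL+mR=2/17 → advance +1; mR−mL=-874/1649 → turn -1·90°
n=2: pose=(6,9,S); sL=8/45, sR=40/81; mL=172/405, mR=-8/45; mL+mR=20/81 → advance +1; mR−mL=-244/405 → turn -1·90°
n=3: pose=(6,8,W); sL=5/13, sR=10/29; mL=210/377, mR=-5/13; mL+mR=5/29 → advance +1; mR−mL=-355/377 → turn -1·90°
n=4: pose=(5,8,N); sL=40/73, sR=8/41; mL=1932/2993, mR=-40/73; mL+mR=4/41 → advance +1; mR−mL=-3572/2993 → turn -1·90°
n=5: pose=(5,9,E); sL=20/97, sR=4/17; mL=534/1649, mR=-20/97; mL+mR=2/17 → advance +1; mR−mL=-874/1649 → turn -1·90°
n=6: pose=(6,9,S); sL=8/45, sR=40/81; mL=172/405, mR=-8/45; mL+mR=20/81 → advance +1; mR−mL=-244/405 → turn -1·90°
n=7: pose=(6,8,W); sL=5/13, sR=10/29; mL=210/377, mR=-5/13; mL+mR=5/29 → advance +1; mR−mL=-355/377 → turn -1·90°

0 40/73 8/41 1932/2993 -40/73 5 8 N
1 20/97 4/17 534/1649 -20/97 5 9 E
2 8/45 40/81 172/405 -8/45 6 9 S
3 5/13 10/29 210/377 -5/13 6 8 W
4 40/73 8/41 1932/2993 -40/73 5 8 N
5 20/97 4/17 534/1649 -20/97 5 9 E
6 8/45 40/81 172/405 -8/45 6 9 S
7 5/13 10/29 210/377 -5/13 6 8 W
final 5 8 N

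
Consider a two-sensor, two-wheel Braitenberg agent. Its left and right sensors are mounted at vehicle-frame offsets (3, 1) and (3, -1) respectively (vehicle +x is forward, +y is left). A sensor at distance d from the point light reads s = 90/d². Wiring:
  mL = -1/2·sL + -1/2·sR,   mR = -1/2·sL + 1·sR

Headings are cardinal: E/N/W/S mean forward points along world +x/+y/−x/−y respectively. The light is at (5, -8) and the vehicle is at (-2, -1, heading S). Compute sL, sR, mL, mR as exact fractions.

left sensor world pos  = (-1, -4); dL² = 52
right sensor world pos = (-3, -4); dR² = 80
sL = 90/52 = 45/26
sR = 90/80 = 9/8
mL = -1/2·sL + -1/2·sR = -297/208
mR = -1/2·sL + 1·sR = 27/104

45/26 9/8 -297/208 27/104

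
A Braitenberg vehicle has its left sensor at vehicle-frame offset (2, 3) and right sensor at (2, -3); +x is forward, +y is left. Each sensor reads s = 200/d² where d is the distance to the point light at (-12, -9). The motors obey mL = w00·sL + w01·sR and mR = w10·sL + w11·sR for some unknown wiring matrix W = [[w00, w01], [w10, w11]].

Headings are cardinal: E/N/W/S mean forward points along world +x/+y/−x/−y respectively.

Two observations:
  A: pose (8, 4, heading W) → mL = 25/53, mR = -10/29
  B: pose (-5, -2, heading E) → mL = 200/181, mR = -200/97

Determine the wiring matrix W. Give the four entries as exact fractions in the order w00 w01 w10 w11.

obs A: pose=(8,4,W) → sL=25/53, sR=10/29, mL=25/53, mR=-10/29
obs B: pose=(-5,-2,E) → sL=200/181, sR=200/97, mL=200/181, mR=-200/97
sensor matrix S = [[25/53, 10/29], [200/181, 200/97]]; det S = 15963000/26985109
solve [mL_A; mL_B] = S·[w00; w01] and [mR_A; mR_B] = S·[w10; w11]:
  w00 = 1, w01 = 0, w10 = 0, w11 = -1

1 0 0 -1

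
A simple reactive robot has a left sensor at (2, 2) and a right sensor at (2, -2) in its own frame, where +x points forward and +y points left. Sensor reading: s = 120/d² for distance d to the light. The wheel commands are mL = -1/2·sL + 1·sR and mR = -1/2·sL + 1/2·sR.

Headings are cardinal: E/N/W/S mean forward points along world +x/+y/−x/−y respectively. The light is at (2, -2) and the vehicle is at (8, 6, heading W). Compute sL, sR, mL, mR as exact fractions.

left sensor world pos  = (6, 4); dL² = 52
right sensor world pos = (6, 8); dR² = 116
sL = 120/52 = 30/13
sR = 120/116 = 30/29
mL = -1/2·sL + 1·sR = -45/377
mR = -1/2·sL + 1/2·sR = -240/377

30/13 30/29 -45/377 -240/377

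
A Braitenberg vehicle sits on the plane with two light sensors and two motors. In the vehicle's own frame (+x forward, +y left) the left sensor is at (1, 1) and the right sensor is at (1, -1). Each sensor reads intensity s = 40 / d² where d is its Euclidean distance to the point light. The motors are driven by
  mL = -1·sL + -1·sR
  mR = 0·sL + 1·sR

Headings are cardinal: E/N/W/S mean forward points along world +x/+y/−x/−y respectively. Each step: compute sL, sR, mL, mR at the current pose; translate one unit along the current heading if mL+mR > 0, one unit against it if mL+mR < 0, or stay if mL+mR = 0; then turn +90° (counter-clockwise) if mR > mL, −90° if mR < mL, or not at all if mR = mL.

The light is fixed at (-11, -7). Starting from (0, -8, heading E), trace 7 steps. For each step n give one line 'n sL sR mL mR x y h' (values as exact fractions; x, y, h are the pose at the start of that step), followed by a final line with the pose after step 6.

n=0: pose=(0,-8,E); sL=5/18, sR=10/37; mL=-365/666, mR=10/37; mL+mR=-5/18 → advance -1; mR−mL=545/666 → turn +1·90°
n=1: pose=(-1,-8,N); sL=40/81, sR=40/121; mL=-8080/9801, mR=40/121; mL+mR=-40/81 → advance -1; mR−mL=11320/9801 → turn +1·90°
n=2: pose=(-1,-9,W); sL=4/9, sR=20/41; mL=-344/369, mR=20/41; mL+mR=-4/9 → advance -1; mR−mL=524/369 → turn +1·90°
n=3: pose=(0,-9,S); sL=40/153, sR=40/109; mL=-10480/16677, mR=40/109; mL+mR=-40/153 → advance -1; mR−mL=16600/16677 → turn +1·90°
n=4: pose=(0,-8,E); sL=5/18, sR=10/37; mL=-365/666, mR=10/37; mL+mR=-5/18 → advance -1; mR−mL=545/666 → turn +1·90°
n=5: pose=(-1,-8,N); sL=40/81, sR=40/121; mL=-8080/9801, mR=40/121; mL+mR=-40/81 → advance -1; mR−mL=11320/9801 → turn +1·90°
n=6: pose=(-1,-9,W); sL=4/9, sR=20/41; mL=-344/369, mR=20/41; mL+mR=-4/9 → advance -1; mR−mL=524/369 → turn +1·90°

0 5/18 10/37 -365/666 10/37 0 -8 E
1 40/81 40/121 -8080/9801 40/121 -1 -8 N
2 4/9 20/41 -344/369 20/41 -1 -9 W
3 40/153 40/109 -10480/16677 40/109 0 -9 S
4 5/18 10/37 -365/666 10/37 0 -8 E
5 40/81 40/121 -8080/9801 40/121 -1 -8 N
6 4/9 20/41 -344/369 20/41 -1 -9 W
final 0 -9 S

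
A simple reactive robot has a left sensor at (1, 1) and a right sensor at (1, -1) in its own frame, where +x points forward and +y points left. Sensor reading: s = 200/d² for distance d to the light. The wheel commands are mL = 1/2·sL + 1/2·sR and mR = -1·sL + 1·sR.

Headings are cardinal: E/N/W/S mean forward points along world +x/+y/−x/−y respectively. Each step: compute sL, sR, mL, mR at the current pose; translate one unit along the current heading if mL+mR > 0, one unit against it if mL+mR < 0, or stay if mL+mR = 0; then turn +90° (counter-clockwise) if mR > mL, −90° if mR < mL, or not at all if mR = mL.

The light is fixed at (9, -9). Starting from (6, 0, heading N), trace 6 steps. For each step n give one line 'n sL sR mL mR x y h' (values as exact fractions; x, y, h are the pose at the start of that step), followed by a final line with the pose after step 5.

n=0: pose=(6,0,N); sL=50/29, sR=25/13; mL=1375/754, mR=75/377; mL+mR=1525/754 → advance +1; mR−mL=-1225/754 → turn -1·90°
n=1: pose=(6,1,E); sL=8/5, sR=40/17; mL=168/85, mR=64/85; mL+mR=232/85 → advance +1; mR−mL=-104/85 → turn -1·90°
n=2: pose=(7,1,S); sL=100/41, sR=20/9; mL=860/369, mR=-80/369; mL+mR=260/123 → advance +1; mR−mL=-940/369 → turn -1·90°
n=3: pose=(7,0,W); sL=200/73, sR=200/109; mL=18200/7957, mR=-7200/7957; mL+mR=11000/7957 → advance +1; mR−mL=-25400/7957 → turn -1·90°
n=4: pose=(6,0,N); sL=50/29, sR=25/13; mL=1375/754, mR=75/377; mL+mR=1525/754 → advance +1; mR−mL=-1225/754 → turn -1·90°
n=5: pose=(6,1,E); sL=8/5, sR=40/17; mL=168/85, mR=64/85; mL+mR=232/85 → advance +1; mR−mL=-104/85 → turn -1·90°

0 50/29 25/13 1375/754 75/377 6 0 N
1 8/5 40/17 168/85 64/85 6 1 E
2 100/41 20/9 860/369 -80/369 7 1 S
3 200/73 200/109 18200/7957 -7200/7957 7 0 W
4 50/29 25/13 1375/754 75/377 6 0 N
5 8/5 40/17 168/85 64/85 6 1 E
final 7 1 S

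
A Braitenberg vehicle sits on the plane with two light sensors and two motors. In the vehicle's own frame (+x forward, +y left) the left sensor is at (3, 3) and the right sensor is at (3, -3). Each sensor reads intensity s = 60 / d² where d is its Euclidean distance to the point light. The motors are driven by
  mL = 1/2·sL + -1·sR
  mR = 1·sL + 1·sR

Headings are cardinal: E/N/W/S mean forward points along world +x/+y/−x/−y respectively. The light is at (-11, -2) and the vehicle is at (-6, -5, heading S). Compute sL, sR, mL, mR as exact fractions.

3/5 3/2 -6/5 21/10

left sensor world pos  = (-3, -8); dL² = 100
right sensor world pos = (-9, -8); dR² = 40
sL = 60/100 = 3/5
sR = 60/40 = 3/2
mL = 1/2·sL + -1·sR = -6/5
mR = 1·sL + 1·sR = 21/10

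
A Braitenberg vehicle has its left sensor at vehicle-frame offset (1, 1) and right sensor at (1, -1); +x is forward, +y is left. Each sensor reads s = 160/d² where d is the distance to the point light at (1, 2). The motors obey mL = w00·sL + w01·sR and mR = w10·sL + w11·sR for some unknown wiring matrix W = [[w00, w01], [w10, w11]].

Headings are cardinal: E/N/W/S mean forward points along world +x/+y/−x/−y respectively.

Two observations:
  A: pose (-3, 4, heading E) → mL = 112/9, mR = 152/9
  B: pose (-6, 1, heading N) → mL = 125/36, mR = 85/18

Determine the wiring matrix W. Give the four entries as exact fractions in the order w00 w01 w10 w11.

1/2 1/2 1 1/2

obs A: pose=(-3,4,E) → sL=80/9, sR=16, mL=112/9, mR=152/9
obs B: pose=(-6,1,N) → sL=5/2, sR=40/9, mL=125/36, mR=85/18
sensor matrix S = [[80/9, 16], [5/2, 40/9]]; det S = -40/81
solve [mL_A; mL_B] = S·[w00; w01] and [mR_A; mR_B] = S·[w10; w11]:
  w00 = 1/2, w01 = 1/2, w10 = 1, w11 = 1/2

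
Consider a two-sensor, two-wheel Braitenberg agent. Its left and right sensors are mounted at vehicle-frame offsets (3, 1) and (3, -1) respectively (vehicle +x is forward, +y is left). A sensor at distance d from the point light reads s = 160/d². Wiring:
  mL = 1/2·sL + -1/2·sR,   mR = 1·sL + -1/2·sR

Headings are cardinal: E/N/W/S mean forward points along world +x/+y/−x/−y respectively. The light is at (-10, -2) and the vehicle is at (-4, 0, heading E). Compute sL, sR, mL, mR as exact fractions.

16/9 80/41 -32/369 296/369

left sensor world pos  = (-1, 1); dL² = 90
right sensor world pos = (-1, -1); dR² = 82
sL = 160/90 = 16/9
sR = 160/82 = 80/41
mL = 1/2·sL + -1/2·sR = -32/369
mR = 1·sL + -1/2·sR = 296/369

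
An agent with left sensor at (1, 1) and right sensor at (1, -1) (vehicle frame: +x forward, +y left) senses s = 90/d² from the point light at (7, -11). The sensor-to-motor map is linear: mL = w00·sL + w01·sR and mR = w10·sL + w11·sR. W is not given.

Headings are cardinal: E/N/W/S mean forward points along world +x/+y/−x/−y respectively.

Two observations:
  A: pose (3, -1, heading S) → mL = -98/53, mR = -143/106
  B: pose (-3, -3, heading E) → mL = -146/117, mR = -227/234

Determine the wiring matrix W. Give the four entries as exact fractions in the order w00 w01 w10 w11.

-1 -1 -1/2 -1

obs A: pose=(3,-1,S) → sL=1, sR=45/53, mL=-98/53, mR=-143/106
obs B: pose=(-3,-3,E) → sL=5/9, sR=9/13, mL=-146/117, mR=-227/234
sensor matrix S = [[1, 45/53], [5/9, 9/13]]; det S = 152/689
solve [mL_A; mL_B] = S·[w00; w01] and [mR_A; mR_B] = S·[w10; w11]:
  w00 = -1, w01 = -1, w10 = -1/2, w11 = -1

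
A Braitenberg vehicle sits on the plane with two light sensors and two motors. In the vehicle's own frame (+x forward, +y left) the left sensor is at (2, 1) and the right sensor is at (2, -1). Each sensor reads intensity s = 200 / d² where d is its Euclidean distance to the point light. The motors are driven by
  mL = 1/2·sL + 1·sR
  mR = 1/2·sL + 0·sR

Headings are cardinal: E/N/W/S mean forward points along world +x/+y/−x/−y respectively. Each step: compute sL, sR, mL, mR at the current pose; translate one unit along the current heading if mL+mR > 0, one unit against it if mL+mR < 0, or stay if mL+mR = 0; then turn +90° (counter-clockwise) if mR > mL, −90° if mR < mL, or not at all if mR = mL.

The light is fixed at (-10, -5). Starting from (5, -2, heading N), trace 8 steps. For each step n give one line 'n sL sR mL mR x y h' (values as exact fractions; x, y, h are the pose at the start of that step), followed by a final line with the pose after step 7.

0 200/221 200/281 72300/62101 100/221 5 -2 N
1 100/157 100/149 23150/23393 50/157 5 -1 E
2 200/293 200/229 81500/67097 100/293 6 -1 S
3 1 50/53 153/106 1/2 6 -2 W
4 200/221 200/281 72300/62101 100/221 5 -2 N
5 100/157 100/149 23150/23393 50/157 5 -1 E
6 200/293 200/229 81500/67097 100/293 6 -1 S
7 1 50/53 153/106 1/2 6 -2 W
final 5 -2 N

n=0: pose=(5,-2,N); sL=200/221, sR=200/281; mL=72300/62101, mR=100/221; mL+mR=100400/62101 → advance +1; mR−mL=-200/281 → turn -1·90°
n=1: pose=(5,-1,E); sL=100/157, sR=100/149; mL=23150/23393, mR=50/157; mL+mR=30600/23393 → advance +1; mR−mL=-100/149 → turn -1·90°
n=2: pose=(6,-1,S); sL=200/293, sR=200/229; mL=81500/67097, mR=100/293; mL+mR=104400/67097 → advance +1; mR−mL=-200/229 → turn -1·90°
n=3: pose=(6,-2,W); sL=1, sR=50/53; mL=153/106, mR=1/2; mL+mR=103/53 → advance +1; mR−mL=-50/53 → turn -1·90°
n=4: pose=(5,-2,N); sL=200/221, sR=200/281; mL=72300/62101, mR=100/221; mL+mR=100400/62101 → advance +1; mR−mL=-200/281 → turn -1·90°
n=5: pose=(5,-1,E); sL=100/157, sR=100/149; mL=23150/23393, mR=50/157; mL+mR=30600/23393 → advance +1; mR−mL=-100/149 → turn -1·90°
n=6: pose=(6,-1,S); sL=200/293, sR=200/229; mL=81500/67097, mR=100/293; mL+mR=104400/67097 → advance +1; mR−mL=-200/229 → turn -1·90°
n=7: pose=(6,-2,W); sL=1, sR=50/53; mL=153/106, mR=1/2; mL+mR=103/53 → advance +1; mR−mL=-50/53 → turn -1·90°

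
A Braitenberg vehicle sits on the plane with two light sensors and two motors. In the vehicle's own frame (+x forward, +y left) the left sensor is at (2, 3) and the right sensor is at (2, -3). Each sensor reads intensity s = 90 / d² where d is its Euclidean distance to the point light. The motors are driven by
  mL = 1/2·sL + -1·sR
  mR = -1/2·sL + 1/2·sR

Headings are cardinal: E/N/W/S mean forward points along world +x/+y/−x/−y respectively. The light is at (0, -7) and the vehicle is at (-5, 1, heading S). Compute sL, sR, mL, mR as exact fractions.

left sensor world pos  = (-2, -1); dL² = 40
right sensor world pos = (-8, -1); dR² = 100
sL = 90/40 = 9/4
sR = 90/100 = 9/10
mL = 1/2·sL + -1·sR = 9/40
mR = -1/2·sL + 1/2·sR = -27/40

9/4 9/10 9/40 -27/40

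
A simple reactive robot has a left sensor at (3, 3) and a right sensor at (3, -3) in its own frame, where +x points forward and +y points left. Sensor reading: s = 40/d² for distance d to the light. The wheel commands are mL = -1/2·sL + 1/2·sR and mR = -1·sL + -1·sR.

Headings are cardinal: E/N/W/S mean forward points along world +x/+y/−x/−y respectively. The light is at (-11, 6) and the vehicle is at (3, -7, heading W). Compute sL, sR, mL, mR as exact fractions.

40/377 40/221 240/6409 -1840/6409

left sensor world pos  = (0, -10); dL² = 377
right sensor world pos = (0, -4); dR² = 221
sL = 40/377 = 40/377
sR = 40/221 = 40/221
mL = -1/2·sL + 1/2·sR = 240/6409
mR = -1·sL + -1·sR = -1840/6409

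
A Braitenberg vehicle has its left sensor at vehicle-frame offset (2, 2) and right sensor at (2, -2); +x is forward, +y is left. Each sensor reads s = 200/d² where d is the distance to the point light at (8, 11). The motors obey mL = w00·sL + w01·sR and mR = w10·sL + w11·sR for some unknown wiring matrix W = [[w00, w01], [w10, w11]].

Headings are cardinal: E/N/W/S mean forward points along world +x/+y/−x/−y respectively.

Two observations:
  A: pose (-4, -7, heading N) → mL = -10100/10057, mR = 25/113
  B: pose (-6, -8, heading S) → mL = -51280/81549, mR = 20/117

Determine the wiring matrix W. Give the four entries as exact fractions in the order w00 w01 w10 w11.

-1 -1 1/2 0

obs A: pose=(-4,-7,N) → sL=50/113, sR=50/89, mL=-10100/10057, mR=25/113
obs B: pose=(-6,-8,S) → sL=40/117, sR=200/697, mL=-51280/81549, mR=20/117
sensor matrix S = [[50/113, 50/89], [40/117, 200/697]]; det S = -53392000/820138293
solve [mL_A; mL_B] = S·[w00; w01] and [mR_A; mR_B] = S·[w10; w11]:
  w00 = -1, w01 = -1, w10 = 1/2, w11 = 0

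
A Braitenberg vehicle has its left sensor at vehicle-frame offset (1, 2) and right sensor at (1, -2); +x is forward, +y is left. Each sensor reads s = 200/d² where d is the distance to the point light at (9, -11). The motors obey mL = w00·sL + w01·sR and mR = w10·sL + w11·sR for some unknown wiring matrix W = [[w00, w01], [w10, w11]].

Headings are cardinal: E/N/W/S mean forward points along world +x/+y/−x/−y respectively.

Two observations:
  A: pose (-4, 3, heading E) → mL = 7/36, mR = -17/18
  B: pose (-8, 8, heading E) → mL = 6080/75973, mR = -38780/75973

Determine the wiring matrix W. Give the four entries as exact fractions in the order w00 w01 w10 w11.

obs A: pose=(-4,3,E) → sL=1/2, sR=25/36, mL=7/36, mR=-17/18
obs B: pose=(-8,8,E) → sL=200/697, sR=40/109, mL=6080/75973, mR=-38780/75973
sensor matrix S = [[1/2, 25/36], [200/697, 40/109]]; det S = -10790/683757
solve [mL_A; mL_B] = S·[w00; w01] and [mR_A; mR_B] = S·[w10; w11]:
  w00 = -1, w01 = 1, w10 = -1/2, w11 = -1

-1 1 -1/2 -1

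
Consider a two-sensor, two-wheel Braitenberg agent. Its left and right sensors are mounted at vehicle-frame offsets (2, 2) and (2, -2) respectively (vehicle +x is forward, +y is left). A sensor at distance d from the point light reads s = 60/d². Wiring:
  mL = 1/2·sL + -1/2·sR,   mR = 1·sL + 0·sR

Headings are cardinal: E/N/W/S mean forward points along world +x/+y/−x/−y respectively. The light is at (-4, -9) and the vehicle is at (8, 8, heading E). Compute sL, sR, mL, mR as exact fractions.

left sensor world pos  = (10, 10); dL² = 557
right sensor world pos = (10, 6); dR² = 421
sL = 60/557 = 60/557
sR = 60/421 = 60/421
mL = 1/2·sL + -1/2·sR = -4080/234497
mR = 1·sL + 0·sR = 60/557

60/557 60/421 -4080/234497 60/557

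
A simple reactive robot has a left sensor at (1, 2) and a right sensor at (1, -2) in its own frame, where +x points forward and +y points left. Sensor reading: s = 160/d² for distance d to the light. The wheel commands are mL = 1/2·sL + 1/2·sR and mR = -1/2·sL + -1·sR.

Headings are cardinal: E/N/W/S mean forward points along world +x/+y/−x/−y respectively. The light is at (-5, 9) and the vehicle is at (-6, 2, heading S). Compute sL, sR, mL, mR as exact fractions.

32/13 160/73 2208/949 -3248/949

left sensor world pos  = (-4, 1); dL² = 65
right sensor world pos = (-8, 1); dR² = 73
sL = 160/65 = 32/13
sR = 160/73 = 160/73
mL = 1/2·sL + 1/2·sR = 2208/949
mR = -1/2·sL + -1·sR = -3248/949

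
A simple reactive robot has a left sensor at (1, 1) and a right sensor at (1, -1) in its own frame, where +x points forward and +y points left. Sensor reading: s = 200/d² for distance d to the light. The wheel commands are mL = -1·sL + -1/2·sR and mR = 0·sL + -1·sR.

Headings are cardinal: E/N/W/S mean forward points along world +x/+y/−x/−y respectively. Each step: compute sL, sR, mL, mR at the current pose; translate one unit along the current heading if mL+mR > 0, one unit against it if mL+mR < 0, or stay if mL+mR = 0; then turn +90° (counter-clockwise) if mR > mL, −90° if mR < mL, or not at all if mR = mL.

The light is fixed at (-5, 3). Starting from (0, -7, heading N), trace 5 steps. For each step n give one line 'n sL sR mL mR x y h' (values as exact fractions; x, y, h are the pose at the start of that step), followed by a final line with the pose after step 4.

n=0: pose=(0,-7,N); sL=200/97, sR=200/117; mL=-33100/11349, mR=-200/117; mL+mR=-17500/3783 → advance -1; mR−mL=13700/11349 → turn +1·90°
n=1: pose=(0,-8,W); sL=5/4, sR=50/29; mL=-245/116, mR=-50/29; mL+mR=-445/116 → advance -1; mR−mL=45/116 → turn +1·90°
n=2: pose=(1,-8,S); sL=200/193, sR=200/169; mL=-53100/32617, mR=-200/169; mL+mR=-91700/32617 → advance -1; mR−mL=14500/32617 → turn +1·90°
n=3: pose=(1,-7,E); sL=20/13, sR=20/17; mL=-470/221, mR=-20/17; mL+mR=-730/221 → advance -1; mR−mL=210/221 → turn +1·90°
n=4: pose=(0,-7,N); sL=200/97, sR=200/117; mL=-33100/11349, mR=-200/117; mL+mR=-17500/3783 → advance -1; mR−mL=13700/11349 → turn +1·90°

0 200/97 200/117 -33100/11349 -200/117 0 -7 N
1 5/4 50/29 -245/116 -50/29 0 -8 W
2 200/193 200/169 -53100/32617 -200/169 1 -8 S
3 20/13 20/17 -470/221 -20/17 1 -7 E
4 200/97 200/117 -33100/11349 -200/117 0 -7 N
final 0 -8 W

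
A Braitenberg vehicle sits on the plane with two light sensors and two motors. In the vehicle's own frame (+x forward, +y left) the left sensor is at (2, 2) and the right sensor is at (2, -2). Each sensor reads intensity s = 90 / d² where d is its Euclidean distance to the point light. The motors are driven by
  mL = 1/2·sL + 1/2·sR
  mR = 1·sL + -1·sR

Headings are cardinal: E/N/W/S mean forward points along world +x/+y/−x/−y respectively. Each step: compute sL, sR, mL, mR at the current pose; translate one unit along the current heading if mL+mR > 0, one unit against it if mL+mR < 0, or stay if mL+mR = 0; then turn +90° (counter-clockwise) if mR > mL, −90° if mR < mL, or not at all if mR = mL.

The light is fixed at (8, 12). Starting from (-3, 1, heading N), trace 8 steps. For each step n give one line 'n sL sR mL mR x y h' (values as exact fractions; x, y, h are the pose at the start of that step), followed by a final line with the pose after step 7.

n=0: pose=(-3,1,N); sL=9/25, sR=5/9; mL=103/225, mR=-44/225; mL+mR=59/225 → advance +1; mR−mL=-49/75 → turn -1·90°
n=1: pose=(-3,2,E); sL=18/29, sR=2/5; mL=74/145, mR=32/145; mL+mR=106/145 → advance +1; mR−mL=-42/145 → turn -1·90°
n=2: pose=(-2,2,S); sL=45/104, sR=5/16; mL=155/416, mR=25/208; mL+mR=205/416 → advance +1; mR−mL=-105/416 → turn -1·90°
n=3: pose=(-2,1,W); sL=90/313, sR=2/5; mL=538/1565, mR=-176/1565; mL+mR=362/1565 → advance +1; mR−mL=-714/1565 → turn -1·90°
n=4: pose=(-3,1,N); sL=9/25, sR=5/9; mL=103/225, mR=-44/225; mL+mR=59/225 → advance +1; mR−mL=-49/75 → turn -1·90°
n=5: pose=(-3,2,E); sL=18/29, sR=2/5; mL=74/145, mR=32/145; mL+mR=106/145 → advance +1; mR−mL=-42/145 → turn -1·90°
n=6: pose=(-2,2,S); sL=45/104, sR=5/16; mL=155/416, mR=25/208; mL+mR=205/416 → advance +1; mR−mL=-105/416 → turn -1·90°
n=7: pose=(-2,1,W); sL=90/313, sR=2/5; mL=538/1565, mR=-176/1565; mL+mR=362/1565 → advance +1; mR−mL=-714/1565 → turn -1·90°

0 9/25 5/9 103/225 -44/225 -3 1 N
1 18/29 2/5 74/145 32/145 -3 2 E
2 45/104 5/16 155/416 25/208 -2 2 S
3 90/313 2/5 538/1565 -176/1565 -2 1 W
4 9/25 5/9 103/225 -44/225 -3 1 N
5 18/29 2/5 74/145 32/145 -3 2 E
6 45/104 5/16 155/416 25/208 -2 2 S
7 90/313 2/5 538/1565 -176/1565 -2 1 W
final -3 1 N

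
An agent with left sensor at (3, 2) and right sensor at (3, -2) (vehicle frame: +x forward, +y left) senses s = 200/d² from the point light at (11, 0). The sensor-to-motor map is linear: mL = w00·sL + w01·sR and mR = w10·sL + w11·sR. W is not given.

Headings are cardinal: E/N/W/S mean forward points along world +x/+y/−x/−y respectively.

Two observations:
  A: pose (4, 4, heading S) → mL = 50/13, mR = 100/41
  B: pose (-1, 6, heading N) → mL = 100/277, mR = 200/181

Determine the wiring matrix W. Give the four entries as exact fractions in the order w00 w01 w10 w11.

obs A: pose=(4,4,S) → sL=100/13, sR=100/41, mL=50/13, mR=100/41
obs B: pose=(-1,6,N) → sL=200/277, sR=200/181, mL=100/277, mR=200/181
sensor matrix S = [[100/13, 100/41], [200/277, 200/181]]; det S = 180080000/26723021
solve [mL_A; mL_B] = S·[w00; w01] and [mR_A; mR_B] = S·[w10; w11]:
  w00 = 1/2, w01 = 0, w10 = 0, w11 = 1

1/2 0 0 1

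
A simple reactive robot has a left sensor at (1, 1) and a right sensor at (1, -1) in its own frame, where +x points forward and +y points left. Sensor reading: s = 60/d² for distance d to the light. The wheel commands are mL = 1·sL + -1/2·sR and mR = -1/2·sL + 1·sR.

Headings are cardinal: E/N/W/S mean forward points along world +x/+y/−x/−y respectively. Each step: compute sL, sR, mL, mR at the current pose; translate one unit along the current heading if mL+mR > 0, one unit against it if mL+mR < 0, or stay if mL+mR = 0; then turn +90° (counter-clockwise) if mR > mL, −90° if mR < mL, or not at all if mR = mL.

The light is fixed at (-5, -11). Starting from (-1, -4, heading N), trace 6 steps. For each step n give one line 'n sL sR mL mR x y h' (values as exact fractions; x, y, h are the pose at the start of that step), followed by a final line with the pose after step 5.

n=0: pose=(-1,-4,N); sL=60/73, sR=60/89; mL=3150/6497, mR=1710/6497; mL+mR=4860/6497 → advance +1; mR−mL=-1440/6497 → turn -1·90°
n=1: pose=(-1,-3,E); sL=30/53, sR=30/37; mL=315/1961, mR=1035/1961; mL+mR=1350/1961 → advance +1; mR−mL=720/1961 → turn +1·90°
n=2: pose=(0,-3,N); sL=60/97, sR=20/39; mL=1370/3783, mR=770/3783; mL+mR=2140/3783 → advance +1; mR−mL=-200/1261 → turn -1·90°
n=3: pose=(0,-2,E); sL=15/34, sR=3/5; mL=12/85, mR=129/340; mL+mR=177/340 → advance +1; mR−mL=81/340 → turn +1·90°
n=4: pose=(1,-2,N); sL=12/25, sR=60/149; mL=1038/3725, mR=606/3725; mL+mR=1644/3725 → advance +1; mR−mL=-432/3725 → turn -1·90°
n=5: pose=(1,-1,E); sL=6/17, sR=6/13; mL=27/221, mR=63/221; mL+mR=90/221 → advance +1; mR−mL=36/221 → turn +1·90°

0 60/73 60/89 3150/6497 1710/6497 -1 -4 N
1 30/53 30/37 315/1961 1035/1961 -1 -3 E
2 60/97 20/39 1370/3783 770/3783 0 -3 N
3 15/34 3/5 12/85 129/340 0 -2 E
4 12/25 60/149 1038/3725 606/3725 1 -2 N
5 6/17 6/13 27/221 63/221 1 -1 E
final 2 -1 N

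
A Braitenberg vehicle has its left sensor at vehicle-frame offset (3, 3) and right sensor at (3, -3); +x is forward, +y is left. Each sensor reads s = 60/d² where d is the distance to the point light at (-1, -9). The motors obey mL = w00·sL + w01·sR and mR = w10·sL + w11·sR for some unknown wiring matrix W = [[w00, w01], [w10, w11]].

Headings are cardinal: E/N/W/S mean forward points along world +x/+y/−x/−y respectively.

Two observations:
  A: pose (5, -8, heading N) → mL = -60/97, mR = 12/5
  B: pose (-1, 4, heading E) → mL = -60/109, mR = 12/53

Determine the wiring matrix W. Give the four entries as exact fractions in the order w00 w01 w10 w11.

obs A: pose=(5,-8,N) → sL=12/5, sR=60/97, mL=-60/97, mR=12/5
obs B: pose=(-1,4,E) → sL=12/53, sR=60/109, mL=-60/109, mR=12/53
sensor matrix S = [[12/5, 60/97], [12/53, 60/109]]; det S = 661824/560369
solve [mL_A; mL_B] = S·[w00; w01] and [mR_A; mR_B] = S·[w10; w11]:
  w00 = 0, w01 = -1, w10 = 1, w11 = 0

0 -1 1 0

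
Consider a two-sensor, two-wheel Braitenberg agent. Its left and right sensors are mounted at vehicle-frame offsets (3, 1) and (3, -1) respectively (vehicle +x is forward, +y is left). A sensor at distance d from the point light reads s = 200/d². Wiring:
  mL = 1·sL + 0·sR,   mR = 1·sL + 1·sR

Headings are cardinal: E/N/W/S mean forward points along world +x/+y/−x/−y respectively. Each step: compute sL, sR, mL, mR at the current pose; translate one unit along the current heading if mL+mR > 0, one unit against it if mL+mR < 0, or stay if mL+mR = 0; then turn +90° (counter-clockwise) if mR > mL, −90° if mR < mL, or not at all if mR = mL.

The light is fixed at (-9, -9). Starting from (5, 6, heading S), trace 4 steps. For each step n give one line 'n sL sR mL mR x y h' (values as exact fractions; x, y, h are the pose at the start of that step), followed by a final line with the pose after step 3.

0 200/369 200/313 200/369 136400/115497 5 6 S
1 100/257 100/229 100/257 48600/58853 5 5 E
2 40/97 40/109 40/97 8240/10573 6 5 N
3 10/17 1/2 10/17 37/34 6 6 W
final 5 6 S

n=0: pose=(5,6,S); sL=200/369, sR=200/313; mL=200/369, mR=136400/115497; mL+mR=199000/115497 → advance +1; mR−mL=200/313 → turn +1·90°
n=1: pose=(5,5,E); sL=100/257, sR=100/229; mL=100/257, mR=48600/58853; mL+mR=71500/58853 → advance +1; mR−mL=100/229 → turn +1·90°
n=2: pose=(6,5,N); sL=40/97, sR=40/109; mL=40/97, mR=8240/10573; mL+mR=12600/10573 → advance +1; mR−mL=40/109 → turn +1·90°
n=3: pose=(6,6,W); sL=10/17, sR=1/2; mL=10/17, mR=37/34; mL+mR=57/34 → advance +1; mR−mL=1/2 → turn +1·90°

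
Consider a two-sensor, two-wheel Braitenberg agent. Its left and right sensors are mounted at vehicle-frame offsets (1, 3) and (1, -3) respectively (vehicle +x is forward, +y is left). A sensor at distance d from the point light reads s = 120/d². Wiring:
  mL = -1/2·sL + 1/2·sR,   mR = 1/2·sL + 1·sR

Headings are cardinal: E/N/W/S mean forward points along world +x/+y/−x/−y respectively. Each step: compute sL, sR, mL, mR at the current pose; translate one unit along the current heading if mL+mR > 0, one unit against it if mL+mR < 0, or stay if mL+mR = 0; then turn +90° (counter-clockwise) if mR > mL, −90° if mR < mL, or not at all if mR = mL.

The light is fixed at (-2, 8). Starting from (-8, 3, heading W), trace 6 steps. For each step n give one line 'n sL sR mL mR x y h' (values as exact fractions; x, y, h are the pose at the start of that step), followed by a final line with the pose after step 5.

n=0: pose=(-8,3,W); sL=120/113, sR=120/53; mL=3600/5989, mR=16740/5989; mL+mR=180/53 → advance +1; mR−mL=13140/5989 → turn +1·90°
n=1: pose=(-9,3,S); sL=30/13, sR=15/17; mL=-315/442, mR=450/221; mL+mR=45/34 → advance +1; mR−mL=1215/442 → turn +1·90°
n=2: pose=(-9,2,E); sL=8/3, sR=40/39; mL=-32/39, mR=92/39; mL+mR=20/13 → advance +1; mR−mL=124/39 → turn +1·90°
n=3: pose=(-8,2,N); sL=60/53, sR=60/17; mL=1080/901, mR=3690/901; mL+mR=90/17 → advance +1; mR−mL=2610/901 → turn +1·90°
n=4: pose=(-8,3,W); sL=120/113, sR=120/53; mL=3600/5989, mR=16740/5989; mL+mR=180/53 → advance +1; mR−mL=13140/5989 → turn +1·90°
n=5: pose=(-9,3,S); sL=30/13, sR=15/17; mL=-315/442, mR=450/221; mL+mR=45/34 → advance +1; mR−mL=1215/442 → turn +1·90°

0 120/113 120/53 3600/5989 16740/5989 -8 3 W
1 30/13 15/17 -315/442 450/221 -9 3 S
2 8/3 40/39 -32/39 92/39 -9 2 E
3 60/53 60/17 1080/901 3690/901 -8 2 N
4 120/113 120/53 3600/5989 16740/5989 -8 3 W
5 30/13 15/17 -315/442 450/221 -9 3 S
final -9 2 E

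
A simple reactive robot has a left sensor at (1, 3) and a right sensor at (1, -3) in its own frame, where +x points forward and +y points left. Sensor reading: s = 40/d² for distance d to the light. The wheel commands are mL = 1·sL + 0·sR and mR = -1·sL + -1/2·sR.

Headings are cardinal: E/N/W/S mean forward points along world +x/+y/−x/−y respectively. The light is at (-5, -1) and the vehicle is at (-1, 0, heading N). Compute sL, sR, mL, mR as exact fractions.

8 40/53 8 -444/53

left sensor world pos  = (-4, 1); dL² = 5
right sensor world pos = (2, 1); dR² = 53
sL = 40/5 = 8
sR = 40/53 = 40/53
mL = 1·sL + 0·sR = 8
mR = -1·sL + -1/2·sR = -444/53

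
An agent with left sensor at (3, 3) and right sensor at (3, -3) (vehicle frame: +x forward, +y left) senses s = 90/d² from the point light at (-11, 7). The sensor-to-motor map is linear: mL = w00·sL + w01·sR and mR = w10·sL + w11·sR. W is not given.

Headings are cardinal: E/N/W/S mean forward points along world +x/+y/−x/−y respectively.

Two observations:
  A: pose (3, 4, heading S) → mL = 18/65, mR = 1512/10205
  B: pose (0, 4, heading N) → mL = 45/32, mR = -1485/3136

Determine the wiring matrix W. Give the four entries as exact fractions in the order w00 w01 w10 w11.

obs A: pose=(3,4,S) → sL=18/65, sR=90/157, mL=18/65, mR=1512/10205
obs B: pose=(0,4,N) → sL=45/32, sR=45/98, mL=45/32, mR=-1485/3136
sensor matrix S = [[18/65, 90/157], [45/32, 45/98]]; det S = -1086453/1600144
solve [mL_A; mL_B] = S·[w00; w01] and [mR_A; mR_B] = S·[w10; w11]:
  w00 = 1, w01 = 0, w10 = -1/2, w11 = 1/2

1 0 -1/2 1/2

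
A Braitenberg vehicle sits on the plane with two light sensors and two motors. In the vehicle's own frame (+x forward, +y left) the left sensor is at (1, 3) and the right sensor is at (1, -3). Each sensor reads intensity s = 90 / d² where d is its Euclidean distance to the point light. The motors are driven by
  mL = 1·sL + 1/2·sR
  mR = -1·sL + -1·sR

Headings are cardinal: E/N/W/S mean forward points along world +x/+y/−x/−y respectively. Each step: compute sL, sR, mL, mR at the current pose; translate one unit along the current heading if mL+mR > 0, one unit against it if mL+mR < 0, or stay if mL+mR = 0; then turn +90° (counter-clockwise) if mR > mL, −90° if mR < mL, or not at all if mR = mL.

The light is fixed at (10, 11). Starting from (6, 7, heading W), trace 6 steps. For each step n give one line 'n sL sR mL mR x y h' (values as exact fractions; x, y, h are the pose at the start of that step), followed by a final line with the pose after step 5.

0 45/37 45/13 2835/962 -2250/481 6 7 W
1 2 10 7 -12 7 7 N
2 45/4 45/34 405/34 -855/68 7 6 E
3 90/37 18/17 1863/629 -2196/629 6 6 S
4 45/37 45/13 2835/962 -2250/481 6 7 W
5 2 10 7 -12 7 7 N
final 7 6 E

n=0: pose=(6,7,W); sL=45/37, sR=45/13; mL=2835/962, mR=-2250/481; mL+mR=-45/26 → advance -1; mR−mL=-7335/962 → turn -1·90°
n=1: pose=(7,7,N); sL=2, sR=10; mL=7, mR=-12; mL+mR=-5 → advance -1; mR−mL=-19 → turn -1·90°
n=2: pose=(7,6,E); sL=45/4, sR=45/34; mL=405/34, mR=-855/68; mL+mR=-45/68 → advance -1; mR−mL=-1665/68 → turn -1·90°
n=3: pose=(6,6,S); sL=90/37, sR=18/17; mL=1863/629, mR=-2196/629; mL+mR=-9/17 → advance -1; mR−mL=-4059/629 → turn -1·90°
n=4: pose=(6,7,W); sL=45/37, sR=45/13; mL=2835/962, mR=-2250/481; mL+mR=-45/26 → advance -1; mR−mL=-7335/962 → turn -1·90°
n=5: pose=(7,7,N); sL=2, sR=10; mL=7, mR=-12; mL+mR=-5 → advance -1; mR−mL=-19 → turn -1·90°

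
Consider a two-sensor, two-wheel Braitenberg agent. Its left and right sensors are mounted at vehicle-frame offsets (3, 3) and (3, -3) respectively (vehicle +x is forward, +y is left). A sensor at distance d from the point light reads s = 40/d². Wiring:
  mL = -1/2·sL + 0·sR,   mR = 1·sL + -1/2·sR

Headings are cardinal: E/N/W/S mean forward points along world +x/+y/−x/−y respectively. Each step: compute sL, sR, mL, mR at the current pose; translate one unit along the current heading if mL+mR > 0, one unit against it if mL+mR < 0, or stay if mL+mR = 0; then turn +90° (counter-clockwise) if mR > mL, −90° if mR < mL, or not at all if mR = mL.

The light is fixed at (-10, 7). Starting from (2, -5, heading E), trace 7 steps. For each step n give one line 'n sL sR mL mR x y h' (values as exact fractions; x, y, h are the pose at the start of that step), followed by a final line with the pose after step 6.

n=0: pose=(2,-5,E); sL=20/153, sR=4/45; mL=-10/153, mR=22/255; mL+mR=16/765 → advance +1; mR−mL=116/765 → turn +1·90°
n=1: pose=(3,-5,N); sL=40/181, sR=40/337; mL=-20/181, mR=9860/60997; mL+mR=3120/60997 → advance +1; mR−mL=16600/60997 → turn +1·90°
n=2: pose=(3,-4,W); sL=5/37, sR=10/41; mL=-5/74, mR=20/1517; mL+mR=-165/3034 → advance -1; mR−mL=245/3034 → turn +1·90°
n=3: pose=(4,-4,S); sL=8/97, sR=40/317; mL=-4/97, mR=596/30749; mL+mR=-672/30749 → advance -1; mR−mL=1864/30749 → turn +1·90°
n=4: pose=(4,-3,E); sL=20/169, sR=20/229; mL=-10/169, mR=2890/38701; mL+mR=600/38701 → advance +1; mR−mL=5180/38701 → turn +1·90°
n=5: pose=(5,-3,N); sL=40/193, sR=40/373; mL=-20/193, mR=11060/71989; mL+mR=3600/71989 → advance +1; mR−mL=18520/71989 → turn +1·90°
n=6: pose=(5,-2,W); sL=5/36, sR=2/9; mL=-5/72, mR=1/36; mL+mR=-1/24 → advance -1; mR−mL=7/72 → turn +1·90°

0 20/153 4/45 -10/153 22/255 2 -5 E
1 40/181 40/337 -20/181 9860/60997 3 -5 N
2 5/37 10/41 -5/74 20/1517 3 -4 W
3 8/97 40/317 -4/97 596/30749 4 -4 S
4 20/169 20/229 -10/169 2890/38701 4 -3 E
5 40/193 40/373 -20/193 11060/71989 5 -3 N
6 5/36 2/9 -5/72 1/36 5 -2 W
final 6 -2 S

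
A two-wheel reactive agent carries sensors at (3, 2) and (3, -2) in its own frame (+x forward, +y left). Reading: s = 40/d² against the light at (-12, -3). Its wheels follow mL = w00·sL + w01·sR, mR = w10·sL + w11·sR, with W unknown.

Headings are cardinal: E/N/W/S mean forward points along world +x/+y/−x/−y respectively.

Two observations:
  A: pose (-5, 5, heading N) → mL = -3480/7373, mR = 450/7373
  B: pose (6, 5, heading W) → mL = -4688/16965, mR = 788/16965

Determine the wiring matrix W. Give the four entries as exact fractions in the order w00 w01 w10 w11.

-1 -1 -1/2 1

obs A: pose=(-5,5,N) → sL=20/73, sR=20/101, mL=-3480/7373, mR=450/7373
obs B: pose=(6,5,W) → sL=40/261, sR=8/65, mL=-4688/16965, mR=788/16965
sensor matrix S = [[20/73, 20/101], [40/261, 8/65]]; det S = 84352/25016589
solve [mL_A; mL_B] = S·[w00; w01] and [mR_A; mR_B] = S·[w10; w11]:
  w00 = -1, w01 = -1, w10 = -1/2, w11 = 1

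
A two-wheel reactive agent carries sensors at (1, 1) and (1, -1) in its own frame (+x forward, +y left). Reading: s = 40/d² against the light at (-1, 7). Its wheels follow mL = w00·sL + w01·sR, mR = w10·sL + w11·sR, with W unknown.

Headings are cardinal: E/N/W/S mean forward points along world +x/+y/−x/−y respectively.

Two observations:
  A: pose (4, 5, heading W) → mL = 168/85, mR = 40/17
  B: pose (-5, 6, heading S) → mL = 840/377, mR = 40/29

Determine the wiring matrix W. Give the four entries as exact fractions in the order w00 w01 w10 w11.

obs A: pose=(4,5,W) → sL=8/5, sR=40/17, mL=168/85, mR=40/17
obs B: pose=(-5,6,S) → sL=40/13, sR=40/29, mL=840/377, mR=40/29
sensor matrix S = [[8/5, 40/17], [40/13, 40/29]]; det S = -32256/6409
solve [mL_A; mL_B] = S·[w00; w01] and [mR_A; mR_B] = S·[w10; w11]:
  w00 = 1/2, w01 = 1/2, w10 = 0, w11 = 1

1/2 1/2 0 1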